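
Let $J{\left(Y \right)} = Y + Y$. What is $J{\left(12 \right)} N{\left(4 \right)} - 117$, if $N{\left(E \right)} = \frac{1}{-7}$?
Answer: $- \frac{843}{7} \approx -120.43$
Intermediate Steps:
$J{\left(Y \right)} = 2 Y$
$N{\left(E \right)} = - \frac{1}{7}$
$J{\left(12 \right)} N{\left(4 \right)} - 117 = 2 \cdot 12 \left(- \frac{1}{7}\right) - 117 = 24 \left(- \frac{1}{7}\right) - 117 = - \frac{24}{7} - 117 = - \frac{843}{7}$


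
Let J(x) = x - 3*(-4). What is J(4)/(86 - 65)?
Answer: 16/21 ≈ 0.76190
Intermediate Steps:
J(x) = 12 + x (J(x) = x + 12 = 12 + x)
J(4)/(86 - 65) = (12 + 4)/(86 - 65) = 16/21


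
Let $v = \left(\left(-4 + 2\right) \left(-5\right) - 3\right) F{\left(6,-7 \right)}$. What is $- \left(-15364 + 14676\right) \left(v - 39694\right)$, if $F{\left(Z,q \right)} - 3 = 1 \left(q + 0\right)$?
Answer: $-27328736$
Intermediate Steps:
$F{\left(Z,q \right)} = 3 + q$ ($F{\left(Z,q \right)} = 3 + 1 \left(q + 0\right) = 3 + 1 q = 3 + q$)
$v = -28$ ($v = \left(\left(-4 + 2\right) \left(-5\right) - 3\right) \left(3 - 7\right) = \left(\left(-2\right) \left(-5\right) - 3\right) \left(-4\right) = \left(10 - 3\right) \left(-4\right) = 7 \left(-4\right) = -28$)
$- \left(-15364 + 14676\right) \left(v - 39694\right) = - \left(-15364 + 14676\right) \left(-28 - 39694\right) = - \left(-688\right) \left(-39722\right) = \left(-1\right) 27328736 = -27328736$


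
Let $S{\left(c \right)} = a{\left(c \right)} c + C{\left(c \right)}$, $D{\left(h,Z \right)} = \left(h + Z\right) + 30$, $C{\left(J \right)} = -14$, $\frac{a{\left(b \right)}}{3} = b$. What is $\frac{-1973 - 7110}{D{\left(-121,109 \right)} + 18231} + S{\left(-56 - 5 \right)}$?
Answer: $\frac{203449018}{18249} \approx 11149.0$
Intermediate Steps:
$a{\left(b \right)} = 3 b$
$D{\left(h,Z \right)} = 30 + Z + h$ ($D{\left(h,Z \right)} = \left(Z + h\right) + 30 = 30 + Z + h$)
$S{\left(c \right)} = -14 + 3 c^{2}$ ($S{\left(c \right)} = 3 c c - 14 = 3 c^{2} - 14 = -14 + 3 c^{2}$)
$\frac{-1973 - 7110}{D{\left(-121,109 \right)} + 18231} + S{\left(-56 - 5 \right)} = \frac{-1973 - 7110}{\left(30 + 109 - 121\right) + 18231} - \left(14 - 3 \left(-56 - 5\right)^{2}\right) = - \frac{9083}{18 + 18231} - \left(14 - 3 \left(-61\right)^{2}\right) = - \frac{9083}{18249} + \left(-14 + 3 \cdot 3721\right) = \left(-9083\right) \frac{1}{18249} + \left(-14 + 11163\right) = - \frac{9083}{18249} + 11149 = \frac{203449018}{18249}$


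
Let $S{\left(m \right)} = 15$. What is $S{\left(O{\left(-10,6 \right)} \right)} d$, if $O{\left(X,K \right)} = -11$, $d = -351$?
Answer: $-5265$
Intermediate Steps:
$S{\left(O{\left(-10,6 \right)} \right)} d = 15 \left(-351\right) = -5265$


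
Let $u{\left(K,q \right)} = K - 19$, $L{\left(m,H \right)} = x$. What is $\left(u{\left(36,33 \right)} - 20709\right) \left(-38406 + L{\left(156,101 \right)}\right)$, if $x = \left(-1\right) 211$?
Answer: $799062964$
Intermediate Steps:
$x = -211$
$L{\left(m,H \right)} = -211$
$u{\left(K,q \right)} = -19 + K$ ($u{\left(K,q \right)} = K - 19 = -19 + K$)
$\left(u{\left(36,33 \right)} - 20709\right) \left(-38406 + L{\left(156,101 \right)}\right) = \left(\left(-19 + 36\right) - 20709\right) \left(-38406 - 211\right) = \left(17 - 20709\right) \left(-38617\right) = \left(-20692\right) \left(-38617\right) = 799062964$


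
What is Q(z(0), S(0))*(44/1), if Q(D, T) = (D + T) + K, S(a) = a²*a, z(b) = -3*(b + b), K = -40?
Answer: -1760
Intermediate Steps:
z(b) = -6*b
S(a) = a³
Q(D, T) = -40 + D + T (Q(D, T) = (D + T) - 40 = -40 + D + T)
Q(z(0), S(0))*(44/1) = (-40 - 6*0 + 0³)*(44/1) = (-40 + 0 + 0)*(44*1) = -40*44 = -1760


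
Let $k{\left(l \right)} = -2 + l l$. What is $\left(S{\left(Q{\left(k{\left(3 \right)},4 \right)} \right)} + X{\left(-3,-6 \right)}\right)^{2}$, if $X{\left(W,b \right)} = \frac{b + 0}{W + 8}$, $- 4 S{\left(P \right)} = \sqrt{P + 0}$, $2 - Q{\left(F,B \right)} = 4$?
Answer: $\frac{263}{200} + \frac{3 i \sqrt{2}}{5} \approx 1.315 + 0.84853 i$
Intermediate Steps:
$k{\left(l \right)} = -2 + l^{2}$
$Q{\left(F,B \right)} = -2$ ($Q{\left(F,B \right)} = 2 - 4 = -2$)
$S{\left(P \right)} = - \frac{\sqrt{P}}{4}$ ($S{\left(P \right)} = - \frac{\sqrt{P + 0}}{4} = - \frac{\sqrt{P}}{4}$)
$X{\left(W,b \right)} = \frac{b}{8 + W}$
$\left(S{\left(Q{\left(k{\left(3 \right)},4 \right)} \right)} + X{\left(-3,-6 \right)}\right)^{2} = \left(- \frac{\sqrt{-2}}{4} - \frac{6}{8 - 3}\right)^{2} = \left(- \frac{i \sqrt{2}}{4} - \frac{6}{5}\right)^{2} = \left(- \frac{6}{5} - \frac{i \sqrt{2}}{4}\right)^{2}$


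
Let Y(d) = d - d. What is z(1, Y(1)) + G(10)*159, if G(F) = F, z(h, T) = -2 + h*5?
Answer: 1593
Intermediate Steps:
Y(d) = 0
z(h, T) = -2 + 5*h
z(1, Y(1)) + G(10)*159 = (-2 + 5*1) + 10*159 = (-2 + 5) + 1590 = 3 + 1590 = 1593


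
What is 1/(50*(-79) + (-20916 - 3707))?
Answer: -1/28573 ≈ -3.4998e-5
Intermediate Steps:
1/(50*(-79) + (-20916 - 3707)) = 1/(-3950 - 24623) = 1/(-28573) = -1/28573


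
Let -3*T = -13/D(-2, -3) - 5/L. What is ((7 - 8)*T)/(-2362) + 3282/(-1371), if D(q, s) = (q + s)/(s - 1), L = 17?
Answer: -219503909/91751890 ≈ -2.3924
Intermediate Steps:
D(q, s) = (q + s)/(-1 + s)
T = 303/85 (T = -(-13*(-1 - 3)/(-2 - 3) - 5/17)/3 = -(-13/(-5/(-4)) - 5*1/17)/3 = -(-13/((-¼*(-5))) - 5/17)/3 = -(-13/5/4 - 5/17)/3 = -(-13*⅘ - 5/17)/3 = -(-52/5 - 5/17)/3 = -⅓*(-909/85) = 303/85 ≈ 3.5647)
((7 - 8)*T)/(-2362) + 3282/(-1371) = ((7 - 8)*(303/85))/(-2362) + 3282/(-1371) = -1*303/85*(-1/2362) + 3282*(-1/1371) = -303/85*(-1/2362) - 1094/457 = 303/200770 - 1094/457 = -219503909/91751890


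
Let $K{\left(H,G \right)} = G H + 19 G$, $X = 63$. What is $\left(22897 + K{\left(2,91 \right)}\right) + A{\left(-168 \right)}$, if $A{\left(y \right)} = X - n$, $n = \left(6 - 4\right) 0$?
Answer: $24871$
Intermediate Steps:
$n = 0$ ($n = 2 \cdot 0 = 0$)
$K{\left(H,G \right)} = 19 G + G H$
$A{\left(y \right)} = 63$ ($A{\left(y \right)} = 63 - 0 = 63 + 0 = 63$)
$\left(22897 + K{\left(2,91 \right)}\right) + A{\left(-168 \right)} = \left(22897 + 91 \left(19 + 2\right)\right) + 63 = \left(22897 + 91 \cdot 21\right) + 63 = \left(22897 + 1911\right) + 63 = 24808 + 63 = 24871$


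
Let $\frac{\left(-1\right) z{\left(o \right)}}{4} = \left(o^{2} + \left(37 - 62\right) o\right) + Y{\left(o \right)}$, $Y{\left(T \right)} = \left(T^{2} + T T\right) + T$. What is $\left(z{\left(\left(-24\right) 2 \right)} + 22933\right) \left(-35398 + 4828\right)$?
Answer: $285004110$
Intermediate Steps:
$Y{\left(T \right)} = T + 2 T^{2}$ ($Y{\left(T \right)} = \left(T^{2} + T^{2}\right) + T = 2 T^{2} + T = T + 2 T^{2}$)
$z{\left(o \right)} = - 4 o^{2} + 100 o - 4 o \left(1 + 2 o\right)$ ($z{\left(o \right)} = - 4 \left(\left(o^{2} + \left(37 - 62\right) o\right) + o \left(1 + 2 o\right)\right) = - 4 \left(\left(o^{2} - 25 o\right) + o \left(1 + 2 o\right)\right) = - 4 \left(o^{2} - 25 o + o \left(1 + 2 o\right)\right) = - 4 o^{2} + 100 o - 4 o \left(1 + 2 o\right)$)
$\left(z{\left(\left(-24\right) 2 \right)} + 22933\right) \left(-35398 + 4828\right) = \left(12 \left(\left(-24\right) 2\right) \left(8 - \left(-24\right) 2\right) + 22933\right) \left(-35398 + 4828\right) = \left(12 \left(-48\right) \left(8 - -48\right) + 22933\right) \left(-30570\right) = \left(12 \left(-48\right) \left(8 + 48\right) + 22933\right) \left(-30570\right) = \left(12 \left(-48\right) 56 + 22933\right) \left(-30570\right) = \left(-32256 + 22933\right) \left(-30570\right) = \left(-9323\right) \left(-30570\right) = 285004110$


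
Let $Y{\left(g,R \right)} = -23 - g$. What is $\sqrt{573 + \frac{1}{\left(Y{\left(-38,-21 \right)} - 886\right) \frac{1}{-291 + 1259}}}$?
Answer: $\frac{\sqrt{433858165}}{871} \approx 23.914$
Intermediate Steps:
$\sqrt{573 + \frac{1}{\left(Y{\left(-38,-21 \right)} - 886\right) \frac{1}{-291 + 1259}}} = \sqrt{573 + \frac{1}{\left(\left(-23 - -38\right) - 886\right) \frac{1}{-291 + 1259}}} = \sqrt{573 + \frac{1}{\left(\left(-23 + 38\right) - 886\right) \frac{1}{968}}} = \sqrt{573 + \frac{1}{\left(15 - 886\right) \frac{1}{968}}} = \sqrt{573 + \frac{1}{\left(-871\right) \frac{1}{968}}} = \sqrt{573 + \frac{1}{- \frac{871}{968}}} = \sqrt{573 - \frac{968}{871}} = \sqrt{\frac{498115}{871}} = \frac{\sqrt{433858165}}{871}$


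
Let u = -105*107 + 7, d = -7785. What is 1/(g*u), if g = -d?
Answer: -1/87409980 ≈ -1.1440e-8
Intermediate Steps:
u = -11228 (u = -11235 + 7 = -11228)
g = 7785 (g = -1*(-7785) = 7785)
1/(g*u) = 1/(7785*(-11228)) = (1/7785)*(-1/11228) = -1/87409980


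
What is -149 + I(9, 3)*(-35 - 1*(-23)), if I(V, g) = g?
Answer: -185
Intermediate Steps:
-149 + I(9, 3)*(-35 - 1*(-23)) = -149 + 3*(-35 - 1*(-23)) = -149 + 3*(-35 + 23) = -149 + 3*(-12) = -149 - 36 = -185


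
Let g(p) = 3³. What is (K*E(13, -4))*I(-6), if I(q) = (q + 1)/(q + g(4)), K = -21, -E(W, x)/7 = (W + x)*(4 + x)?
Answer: 0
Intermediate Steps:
E(W, x) = -7*(4 + x)*(W + x) (E(W, x) = -7*(W + x)*(4 + x) = -7*(4 + x)*(W + x))
g(p) = 27
I(q) = (1 + q)/(27 + q) (I(q) = (q + 1)/(q + 27) = (1 + q)/(27 + q))
(K*E(13, -4))*I(-6) = (-21*(-28*13 - 28*(-4) - 7*(-4)² - 7*13*(-4)))*((1 - 6)/(27 - 6)) = (-21*(-364 + 112 - 7*16 + 364))*(-5/21) = (-21*(-364 + 112 - 112 + 364))*((1/21)*(-5)) = -21*0*(-5/21) = 0*(-5/21) = 0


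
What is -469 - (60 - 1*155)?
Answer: -374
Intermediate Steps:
-469 - (60 - 1*155) = -469 - (60 - 155) = -469 - 1*(-95) = -469 + 95 = -374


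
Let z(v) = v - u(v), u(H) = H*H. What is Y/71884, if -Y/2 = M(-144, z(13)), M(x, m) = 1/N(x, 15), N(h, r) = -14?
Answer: 1/503188 ≈ 1.9873e-6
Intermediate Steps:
u(H) = H**2
z(v) = v - v**2
M(x, m) = -1/14 (M(x, m) = 1/(-14) = -1/14)
Y = 1/7 (Y = -2*(-1/14) = 1/7 ≈ 0.14286)
Y/71884 = (1/7)/71884 = (1/7)*(1/71884) = 1/503188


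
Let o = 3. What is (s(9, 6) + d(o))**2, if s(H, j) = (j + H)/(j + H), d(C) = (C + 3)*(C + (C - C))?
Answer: 361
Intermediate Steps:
d(C) = C*(3 + C) (d(C) = (3 + C)*(C + 0) = (3 + C)*C = C*(3 + C))
s(H, j) = 1 (s(H, j) = (H + j)/(H + j) = 1)
(s(9, 6) + d(o))**2 = (1 + 3*(3 + 3))**2 = (1 + 3*6)**2 = (1 + 18)**2 = 19**2 = 361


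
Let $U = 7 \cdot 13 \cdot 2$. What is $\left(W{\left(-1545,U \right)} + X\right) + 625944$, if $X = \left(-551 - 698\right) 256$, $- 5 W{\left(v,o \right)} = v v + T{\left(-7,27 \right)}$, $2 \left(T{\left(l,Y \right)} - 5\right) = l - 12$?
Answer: $- \frac{1712041}{10} \approx -1.712 \cdot 10^{5}$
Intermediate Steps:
$T{\left(l,Y \right)} = -1 + \frac{l}{2}$ ($T{\left(l,Y \right)} = 5 + \frac{l - 12}{2} = 5 + \frac{-12 + l}{2} = 5 + \left(-6 + \frac{l}{2}\right) = -1 + \frac{l}{2}$)
$U = 182$ ($U = 91 \cdot 2 = 182$)
$W{\left(v,o \right)} = \frac{9}{10} - \frac{v^{2}}{5}$ ($W{\left(v,o \right)} = - \frac{v v + \left(-1 + \frac{1}{2} \left(-7\right)\right)}{5} = - \frac{v^{2} - \frac{9}{2}}{5} = - \frac{- \frac{9}{2} + v^{2}}{5} = \frac{9}{10} - \frac{v^{2}}{5}$)
$X = -319744$ ($X = \left(-1249\right) 256 = -319744$)
$\left(W{\left(-1545,U \right)} + X\right) + 625944 = \left(\left(\frac{9}{10} - \frac{\left(-1545\right)^{2}}{5}\right) - 319744\right) + 625944 = \left(\left(\frac{9}{10} - 477405\right) - 319744\right) + 625944 = \left(- \frac{4774041}{10} - 319744\right) + 625944 = - \frac{7971481}{10} + 625944 = - \frac{1712041}{10}$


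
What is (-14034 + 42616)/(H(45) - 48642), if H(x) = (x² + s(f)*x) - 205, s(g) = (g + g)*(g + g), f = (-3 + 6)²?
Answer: -14291/16121 ≈ -0.88648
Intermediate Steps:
f = 9 (f = 3² = 9)
s(g) = 4*g² (s(g) = (2*g)*(2*g) = 4*g²)
H(x) = -205 + x² + 324*x (H(x) = (x² + (4*9²)*x) - 205 = (x² + (4*81)*x) - 205 = (x² + 324*x) - 205 = -205 + x² + 324*x)
(-14034 + 42616)/(H(45) - 48642) = (-14034 + 42616)/((-205 + 45² + 324*45) - 48642) = 28582/((-205 + 2025 + 14580) - 48642) = 28582/(16400 - 48642) = 28582/(-32242) = 28582*(-1/32242) = -14291/16121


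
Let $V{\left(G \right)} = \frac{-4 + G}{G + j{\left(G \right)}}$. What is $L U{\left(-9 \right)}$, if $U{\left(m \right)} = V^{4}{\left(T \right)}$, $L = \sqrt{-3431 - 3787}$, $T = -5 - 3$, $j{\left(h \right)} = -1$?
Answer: $\frac{256 i \sqrt{802}}{27} \approx 268.51 i$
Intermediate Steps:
$T = -8$ ($T = -5 - 3 = -8$)
$L = 3 i \sqrt{802}$ ($L = \sqrt{-7218} = 3 i \sqrt{802} \approx 84.959 i$)
$V{\left(G \right)} = \frac{-4 + G}{-1 + G}$ ($V{\left(G \right)} = \frac{-4 + G}{G - 1} = \frac{-4 + G}{-1 + G}$)
$U{\left(m \right)} = \frac{256}{81}$ ($U{\left(m \right)} = \left(\frac{-4 - 8}{-1 - 8}\right)^{4} = \left(\frac{1}{-9} \left(-12\right)\right)^{4} = \left(\left(- \frac{1}{9}\right) \left(-12\right)\right)^{4} = \left(\frac{4}{3}\right)^{4} = \frac{256}{81}$)
$L U{\left(-9 \right)} = 3 i \sqrt{802} \cdot \frac{256}{81} = \frac{256 i \sqrt{802}}{27}$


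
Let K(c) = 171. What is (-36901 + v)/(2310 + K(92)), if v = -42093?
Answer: -78994/2481 ≈ -31.840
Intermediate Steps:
(-36901 + v)/(2310 + K(92)) = (-36901 - 42093)/(2310 + 171) = -78994/2481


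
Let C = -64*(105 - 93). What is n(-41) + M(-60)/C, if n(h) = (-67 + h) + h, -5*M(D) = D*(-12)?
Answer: -2381/16 ≈ -148.81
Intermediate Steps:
M(D) = 12*D/5 (M(D) = -D*(-12)/5 = -(-12)*D/5 = 12*D/5)
n(h) = -67 + 2*h
C = -768 (C = -64*12 = -768)
n(-41) + M(-60)/C = (-67 + 2*(-41)) + ((12/5)*(-60))/(-768) = (-67 - 82) - 144*(-1/768) = -149 + 3/16 = -2381/16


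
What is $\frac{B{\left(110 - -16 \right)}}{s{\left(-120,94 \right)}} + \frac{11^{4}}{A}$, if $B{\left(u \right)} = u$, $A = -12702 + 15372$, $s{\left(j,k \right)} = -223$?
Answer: $\frac{2928523}{595410} \approx 4.9185$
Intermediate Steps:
$A = 2670$
$\frac{B{\left(110 - -16 \right)}}{s{\left(-120,94 \right)}} + \frac{11^{4}}{A} = \frac{110 - -16}{-223} + \frac{11^{4}}{2670} = \left(110 + 16\right) \left(- \frac{1}{223}\right) + 14641 \cdot \frac{1}{2670} = 126 \left(- \frac{1}{223}\right) + \frac{14641}{2670} = - \frac{126}{223} + \frac{14641}{2670} = \frac{2928523}{595410}$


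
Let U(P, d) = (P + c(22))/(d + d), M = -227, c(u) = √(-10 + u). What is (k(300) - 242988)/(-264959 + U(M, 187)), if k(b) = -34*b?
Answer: 3127841508520872/3273265939560479 + 63128208*√3/3273265939560479 ≈ 0.95557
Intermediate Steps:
U(P, d) = (P + 2*√3)/(2*d) (U(P, d) = (P + √(-10 + 22))/(d + d) = (P + √12)/((2*d)) = (P + 2*√3)*(1/(2*d)) = (P + 2*√3)/(2*d))
(k(300) - 242988)/(-264959 + U(M, 187)) = (-34*300 - 242988)/(-264959 + (√3 + (½)*(-227))/187) = (-10200 - 242988)/(-264959 + (√3 - 227/2)/187) = -253188/(-264959 + (-227/2 + √3)/187) = -253188/(-264959 + (-227/374 + √3/187)) = -253188/(-99094893/374 + √3/187)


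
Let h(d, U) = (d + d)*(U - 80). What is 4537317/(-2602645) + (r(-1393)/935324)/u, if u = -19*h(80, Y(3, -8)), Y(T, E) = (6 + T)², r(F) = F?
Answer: -2580267058213567/1480064329843840 ≈ -1.7433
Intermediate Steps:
h(d, U) = 2*d*(-80 + U) (h(d, U) = (2*d)*(-80 + U) = 2*d*(-80 + U))
u = -3040 (u = -38*80*(-80 + (6 + 3)²) = -38*80*(-80 + 9²) = -38*80*(-80 + 81) = -38*80 = -19*160 = -3040)
4537317/(-2602645) + (r(-1393)/935324)/u = 4537317/(-2602645) - 1393/935324/(-3040) = 4537317*(-1/2602645) - 1393*1/935324*(-1/3040) = -4537317/2602645 - 1393/935324*(-1/3040) = -4537317/2602645 + 1393/2843384960 = -2580267058213567/1480064329843840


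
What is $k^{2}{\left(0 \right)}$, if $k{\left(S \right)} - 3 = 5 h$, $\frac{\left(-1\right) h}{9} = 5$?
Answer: $49284$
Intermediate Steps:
$h = -45$ ($h = \left(-9\right) 5 = -45$)
$k{\left(S \right)} = -222$ ($k{\left(S \right)} = 3 + 5 \left(-45\right) = 3 - 225 = -222$)
$k^{2}{\left(0 \right)} = \left(-222\right)^{2} = 49284$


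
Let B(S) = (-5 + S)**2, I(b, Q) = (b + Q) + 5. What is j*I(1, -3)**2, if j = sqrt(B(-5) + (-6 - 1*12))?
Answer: 9*sqrt(82) ≈ 81.498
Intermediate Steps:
I(b, Q) = 5 + Q + b (I(b, Q) = (Q + b) + 5 = 5 + Q + b)
j = sqrt(82) (j = sqrt((-5 - 5)**2 + (-6 - 1*12)) = sqrt((-10)**2 + (-6 - 12)) = sqrt(100 - 18) = sqrt(82) ≈ 9.0554)
j*I(1, -3)**2 = sqrt(82)*(5 - 3 + 1)**2 = sqrt(82)*3**2 = sqrt(82)*9 = 9*sqrt(82)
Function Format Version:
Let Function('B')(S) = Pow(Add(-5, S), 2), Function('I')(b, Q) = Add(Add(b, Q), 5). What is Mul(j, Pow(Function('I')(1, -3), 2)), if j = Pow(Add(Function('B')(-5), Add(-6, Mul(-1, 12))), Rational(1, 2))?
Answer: Mul(9, Pow(82, Rational(1, 2))) ≈ 81.498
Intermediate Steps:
Function('I')(b, Q) = Add(5, Q, b) (Function('I')(b, Q) = Add(Add(Q, b), 5) = Add(5, Q, b))
j = Pow(82, Rational(1, 2)) (j = Pow(Add(Pow(Add(-5, -5), 2), Add(-6, Mul(-1, 12))), Rational(1, 2)) = Pow(Add(Pow(-10, 2), Add(-6, -12)), Rational(1, 2)) = Pow(Add(100, -18), Rational(1, 2)) = Pow(82, Rational(1, 2)) ≈ 9.0554)
Mul(j, Pow(Function('I')(1, -3), 2)) = Mul(Pow(82, Rational(1, 2)), Pow(Add(5, -3, 1), 2)) = Mul(Pow(82, Rational(1, 2)), Pow(3, 2)) = Mul(Pow(82, Rational(1, 2)), 9) = Mul(9, Pow(82, Rational(1, 2)))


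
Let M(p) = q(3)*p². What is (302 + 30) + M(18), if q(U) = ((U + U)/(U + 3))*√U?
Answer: 332 + 324*√3 ≈ 893.18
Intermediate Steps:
q(U) = 2*U^(3/2)/(3 + U) (q(U) = ((2*U)/(3 + U))*√U = (2*U/(3 + U))*√U = 2*U^(3/2)/(3 + U))
M(p) = √3*p² (M(p) = (2*3^(3/2)/(3 + 3))*p² = (2*(3*√3)/6)*p² = (2*(3*√3)*(⅙))*p² = √3*p²)
(302 + 30) + M(18) = (302 + 30) + √3*18² = 332 + √3*324 = 332 + 324*√3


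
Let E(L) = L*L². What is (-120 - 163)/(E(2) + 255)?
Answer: -283/263 ≈ -1.0760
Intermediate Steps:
E(L) = L³
(-120 - 163)/(E(2) + 255) = (-120 - 163)/(2³ + 255) = -283/(8 + 255) = -283/263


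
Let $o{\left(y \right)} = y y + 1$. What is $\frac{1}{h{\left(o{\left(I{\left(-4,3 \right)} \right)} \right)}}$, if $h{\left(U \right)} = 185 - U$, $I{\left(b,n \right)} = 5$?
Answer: $\frac{1}{159} \approx 0.0062893$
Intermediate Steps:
$o{\left(y \right)} = 1 + y^{2}$ ($o{\left(y \right)} = y^{2} + 1 = 1 + y^{2}$)
$\frac{1}{h{\left(o{\left(I{\left(-4,3 \right)} \right)} \right)}} = \frac{1}{185 - \left(1 + 5^{2}\right)} = \frac{1}{185 - \left(1 + 25\right)} = \frac{1}{185 - 26} = \frac{1}{159}$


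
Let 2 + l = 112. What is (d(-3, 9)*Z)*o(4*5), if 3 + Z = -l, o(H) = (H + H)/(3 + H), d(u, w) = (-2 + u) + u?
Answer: 36160/23 ≈ 1572.2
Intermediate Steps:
l = 110 (l = -2 + 112 = 110)
d(u, w) = -2 + 2*u
o(H) = 2*H/(3 + H) (o(H) = (2*H)/(3 + H) = 2*H/(3 + H))
Z = -113 (Z = -3 - 1*110 = -3 - 110 = -113)
(d(-3, 9)*Z)*o(4*5) = ((-2 + 2*(-3))*(-113))*(2*(4*5)/(3 + 4*5)) = ((-2 - 6)*(-113))*(2*20/(3 + 20)) = (-8*(-113))*(2*20/23) = 904*(2*20*(1/23)) = 904*(40/23) = 36160/23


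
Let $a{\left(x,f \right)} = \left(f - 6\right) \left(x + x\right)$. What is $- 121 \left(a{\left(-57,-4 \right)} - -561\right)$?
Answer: $-205821$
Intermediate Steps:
$a{\left(x,f \right)} = 2 x \left(-6 + f\right)$ ($a{\left(x,f \right)} = \left(-6 + f\right) 2 x = 2 x \left(-6 + f\right)$)
$- 121 \left(a{\left(-57,-4 \right)} - -561\right) = - 121 \left(2 \left(-57\right) \left(-6 - 4\right) - -561\right) = - 121 \left(2 \left(-57\right) \left(-10\right) + 561\right) = - 121 \left(1140 + 561\right) = \left(-121\right) 1701 = -205821$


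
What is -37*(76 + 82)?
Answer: -5846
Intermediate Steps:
-37*(76 + 82) = -37*158 = -5846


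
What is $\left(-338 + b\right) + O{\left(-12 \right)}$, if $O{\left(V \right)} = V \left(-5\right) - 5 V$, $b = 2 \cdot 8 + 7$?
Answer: $-195$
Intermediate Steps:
$b = 23$ ($b = 16 + 7 = 23$)
$O{\left(V \right)} = - 10 V$ ($O{\left(V \right)} = - 5 V - 5 V = - 10 V$)
$\left(-338 + b\right) + O{\left(-12 \right)} = \left(-338 + 23\right) - -120 = -315 + 120 = -195$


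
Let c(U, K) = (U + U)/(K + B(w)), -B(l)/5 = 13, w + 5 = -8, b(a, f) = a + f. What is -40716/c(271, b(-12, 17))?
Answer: 1221480/271 ≈ 4507.3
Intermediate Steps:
w = -13 (w = -5 - 8 = -13)
B(l) = -65 (B(l) = -5*13 = -65)
c(U, K) = 2*U/(-65 + K) (c(U, K) = (U + U)/(K - 65) = (2*U)/(-65 + K) = 2*U/(-65 + K))
-40716/c(271, b(-12, 17)) = -40716/(2*271/(-65 + (-12 + 17))) = -40716/(2*271/(-65 + 5)) = -40716/(2*271/(-60)) = -40716/(2*271*(-1/60)) = -40716/(-271/30) = -40716*(-30/271) = 1221480/271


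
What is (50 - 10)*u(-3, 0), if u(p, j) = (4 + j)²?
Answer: 640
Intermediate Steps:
(50 - 10)*u(-3, 0) = (50 - 10)*(4 + 0)² = 40*4² = 40*16 = 640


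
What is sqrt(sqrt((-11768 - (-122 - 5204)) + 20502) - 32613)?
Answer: sqrt(-32613 + 2*sqrt(3515)) ≈ 180.26*I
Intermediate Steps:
sqrt(sqrt((-11768 - (-122 - 5204)) + 20502) - 32613) = sqrt(sqrt((-11768 - 1*(-5326)) + 20502) - 32613) = sqrt(sqrt((-11768 + 5326) + 20502) - 32613) = sqrt(sqrt(-6442 + 20502) - 32613) = sqrt(sqrt(14060) - 32613) = sqrt(2*sqrt(3515) - 32613) = sqrt(-32613 + 2*sqrt(3515))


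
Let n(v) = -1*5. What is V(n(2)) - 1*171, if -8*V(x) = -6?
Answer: -681/4 ≈ -170.25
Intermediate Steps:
n(v) = -5
V(x) = 3/4 (V(x) = -1/8*(-6) = 3/4)
V(n(2)) - 1*171 = 3/4 - 1*171 = 3/4 - 171 = -681/4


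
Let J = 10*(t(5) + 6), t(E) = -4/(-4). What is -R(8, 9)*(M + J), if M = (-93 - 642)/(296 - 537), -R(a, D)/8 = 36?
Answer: 5070240/241 ≈ 21038.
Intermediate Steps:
R(a, D) = -288 (R(a, D) = -8*36 = -288)
M = 735/241 (M = -735/(-241) = -735*(-1/241) = 735/241 ≈ 3.0498)
t(E) = 1 (t(E) = -4*(-¼) = 1)
J = 70 (J = 10*(1 + 6) = 10*7 = 70)
-R(8, 9)*(M + J) = -(-288)*(735/241 + 70) = -(-288)*17605/241 = -1*(-5070240/241) = 5070240/241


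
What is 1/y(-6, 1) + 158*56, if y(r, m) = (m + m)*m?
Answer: 17697/2 ≈ 8848.5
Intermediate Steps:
y(r, m) = 2*m² (y(r, m) = (2*m)*m = 2*m²)
1/y(-6, 1) + 158*56 = 1/(2*1²) + 158*56 = 1/(2*1) + 8848 = 1/2 + 8848 = ½ + 8848 = 17697/2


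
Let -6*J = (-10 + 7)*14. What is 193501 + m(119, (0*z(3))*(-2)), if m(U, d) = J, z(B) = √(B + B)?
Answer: 193508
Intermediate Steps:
z(B) = √2*√B (z(B) = √(2*B) = √2*√B)
J = 7 (J = -(-10 + 7)*14/6 = -(-1)*14/2 = -⅙*(-42) = 7)
m(U, d) = 7
193501 + m(119, (0*z(3))*(-2)) = 193501 + 7 = 193508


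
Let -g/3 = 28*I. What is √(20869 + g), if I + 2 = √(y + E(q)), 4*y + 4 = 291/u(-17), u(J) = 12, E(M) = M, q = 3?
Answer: √(21037 - 21*√129) ≈ 144.22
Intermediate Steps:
y = 81/16 (y = -1 + (291/12)/4 = -1 + (291*(1/12))/4 = -1 + (¼)*(97/4) = -1 + 97/16 = 81/16 ≈ 5.0625)
I = -2 + √129/4 (I = -2 + √(81/16 + 3) = -2 + √(129/16) = -2 + √129/4 ≈ 0.83945)
g = 168 - 21*√129 (g = -84*(-2 + √129/4) = -3*(-56 + 7*√129) = 168 - 21*√129 ≈ -70.514)
√(20869 + g) = √(20869 + (168 - 21*√129)) = √(21037 - 21*√129)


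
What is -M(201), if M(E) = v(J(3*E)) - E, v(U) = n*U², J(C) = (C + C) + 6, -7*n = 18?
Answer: 26442399/7 ≈ 3.7775e+6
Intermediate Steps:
n = -18/7 (n = -⅐*18 = -18/7 ≈ -2.5714)
J(C) = 6 + 2*C (J(C) = 2*C + 6 = 6 + 2*C)
v(U) = -18*U²/7
M(E) = -E - 18*(6 + 6*E)²/7 (M(E) = -18*(6 + 2*(3*E))²/7 - E = -18*(6 + 6*E)²/7 - E = -E - 18*(6 + 6*E)²/7)
-M(201) = -(-1*201 - 648*(1 + 201)²/7) = -(-201 - 648/7*202²) = -(-201 - 648/7*40804) = -(-201 - 26440992/7) = -1*(-26442399/7) = 26442399/7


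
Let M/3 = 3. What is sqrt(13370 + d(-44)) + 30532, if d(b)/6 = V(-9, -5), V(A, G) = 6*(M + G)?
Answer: 30532 + sqrt(13514) ≈ 30648.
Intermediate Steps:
M = 9 (M = 3*3 = 9)
V(A, G) = 54 + 6*G (V(A, G) = 6*(9 + G) = 54 + 6*G)
d(b) = 144 (d(b) = 6*(54 + 6*(-5)) = 6*(54 - 30) = 6*24 = 144)
sqrt(13370 + d(-44)) + 30532 = sqrt(13370 + 144) + 30532 = sqrt(13514) + 30532 = 30532 + sqrt(13514)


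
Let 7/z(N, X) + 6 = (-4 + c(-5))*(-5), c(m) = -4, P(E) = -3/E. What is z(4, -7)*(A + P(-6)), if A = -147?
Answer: -2051/68 ≈ -30.162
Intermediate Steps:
z(N, X) = 7/34 (z(N, X) = 7/(-6 + (-4 - 4)*(-5)) = 7/(-6 - 8*(-5)) = 7/(-6 + 40) = 7/34)
z(4, -7)*(A + P(-6)) = 7*(-147 - 3/(-6))/34 = 7*(-147 - 3*(-1/6))/34 = 7*(-147 + 1/2)/34 = (7/34)*(-293/2) = -2051/68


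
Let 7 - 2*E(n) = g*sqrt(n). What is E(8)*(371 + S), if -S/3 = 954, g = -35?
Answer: -17437/2 - 87185*sqrt(2) ≈ -1.3202e+5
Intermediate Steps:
S = -2862 (S = -3*954 = -2862)
E(n) = 7/2 + 35*sqrt(n)/2 (E(n) = 7/2 - (-35)*sqrt(n)/2 = 7/2 + 35*sqrt(n)/2)
E(8)*(371 + S) = (7/2 + 35*sqrt(8)/2)*(371 - 2862) = (7/2 + 35*(2*sqrt(2))/2)*(-2491) = (7/2 + 35*sqrt(2))*(-2491) = -17437/2 - 87185*sqrt(2)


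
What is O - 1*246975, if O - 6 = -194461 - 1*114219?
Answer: -555649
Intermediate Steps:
O = -308674 (O = 6 + (-194461 - 1*114219) = 6 + (-194461 - 114219) = 6 - 308680 = -308674)
O - 1*246975 = -308674 - 1*246975 = -308674 - 246975 = -555649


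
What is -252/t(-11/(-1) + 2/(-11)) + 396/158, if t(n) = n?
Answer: -27918/1343 ≈ -20.788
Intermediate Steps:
-252/t(-11/(-1) + 2/(-11)) + 396/158 = -252/(-11/(-1) + 2/(-11)) + 396/158 = -252/(-11*(-1) + 2*(-1/11)) + 396*(1/158) = -252/(11 - 2/11) + 198/79 = -252/119/11 + 198/79 = -252*11/119 + 198/79 = -396/17 + 198/79 = -27918/1343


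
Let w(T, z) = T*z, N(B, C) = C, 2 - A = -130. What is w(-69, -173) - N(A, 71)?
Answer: 11866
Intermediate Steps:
A = 132 (A = 2 - 1*(-130) = 2 + 130 = 132)
w(-69, -173) - N(A, 71) = -69*(-173) - 1*71 = 11937 - 71 = 11866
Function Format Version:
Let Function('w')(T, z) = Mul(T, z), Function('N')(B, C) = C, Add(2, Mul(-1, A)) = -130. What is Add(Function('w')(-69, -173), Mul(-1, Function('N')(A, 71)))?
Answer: 11866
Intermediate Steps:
A = 132 (A = Add(2, Mul(-1, -130)) = Add(2, 130) = 132)
Add(Function('w')(-69, -173), Mul(-1, Function('N')(A, 71))) = Add(Mul(-69, -173), Mul(-1, 71)) = Add(11937, -71) = 11866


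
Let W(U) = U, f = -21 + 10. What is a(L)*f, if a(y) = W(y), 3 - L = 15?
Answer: 132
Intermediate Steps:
L = -12 (L = 3 - 1*15 = 3 - 15 = -12)
f = -11
a(y) = y
a(L)*f = -12*(-11) = 132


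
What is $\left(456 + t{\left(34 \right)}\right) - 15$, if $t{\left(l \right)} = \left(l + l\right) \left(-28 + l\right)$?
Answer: $849$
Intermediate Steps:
$t{\left(l \right)} = 2 l \left(-28 + l\right)$
$\left(456 + t{\left(34 \right)}\right) - 15 = \left(456 + 2 \cdot 34 \left(-28 + 34\right)\right) - 15 = \left(456 + 2 \cdot 34 \cdot 6\right) - 15 = \left(456 + 408\right) - 15 = 864 - 15 = 849$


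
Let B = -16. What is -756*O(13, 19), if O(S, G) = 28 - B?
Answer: -33264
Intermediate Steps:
O(S, G) = 44 (O(S, G) = 28 - 1*(-16) = 28 + 16 = 44)
-756*O(13, 19) = -756*44 = -33264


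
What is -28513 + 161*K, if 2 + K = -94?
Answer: -43969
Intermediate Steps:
K = -96 (K = -2 - 94 = -96)
-28513 + 161*K = -28513 + 161*(-96) = -28513 - 15456 = -43969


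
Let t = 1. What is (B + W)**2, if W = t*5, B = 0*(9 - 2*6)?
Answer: 25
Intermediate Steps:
B = 0 (B = 0*(9 - 12) = 0*(-3) = 0)
W = 5 (W = 1*5 = 5)
(B + W)**2 = (0 + 5)**2 = 5**2 = 25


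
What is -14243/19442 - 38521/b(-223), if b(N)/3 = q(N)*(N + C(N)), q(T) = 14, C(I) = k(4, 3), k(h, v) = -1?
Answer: 43923367/13065024 ≈ 3.3619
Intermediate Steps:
C(I) = -1
b(N) = -42 + 42*N (b(N) = 3*(14*(N - 1)) = 3*(14*(-1 + N)) = 3*(-14 + 14*N) = -42 + 42*N)
-14243/19442 - 38521/b(-223) = -14243/19442 - 38521/(-42 + 42*(-223)) = -14243*1/19442 - 38521/(-42 - 9366) = -14243/19442 - 38521/(-9408) = -14243/19442 - 38521*(-1/9408) = -14243/19442 + 5503/1344 = 43923367/13065024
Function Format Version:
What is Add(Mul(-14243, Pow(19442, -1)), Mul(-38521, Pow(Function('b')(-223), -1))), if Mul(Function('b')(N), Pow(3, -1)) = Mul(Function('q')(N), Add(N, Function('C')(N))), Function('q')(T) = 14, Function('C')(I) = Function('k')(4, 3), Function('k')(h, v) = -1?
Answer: Rational(43923367, 13065024) ≈ 3.3619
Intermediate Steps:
Function('C')(I) = -1
Function('b')(N) = Add(-42, Mul(42, N)) (Function('b')(N) = Mul(3, Mul(14, Add(N, -1))) = Mul(3, Mul(14, Add(-1, N))) = Mul(3, Add(-14, Mul(14, N))) = Add(-42, Mul(42, N)))
Add(Mul(-14243, Pow(19442, -1)), Mul(-38521, Pow(Function('b')(-223), -1))) = Add(Mul(-14243, Pow(19442, -1)), Mul(-38521, Pow(Add(-42, Mul(42, -223)), -1))) = Add(Mul(-14243, Rational(1, 19442)), Mul(-38521, Pow(Add(-42, -9366), -1))) = Add(Rational(-14243, 19442), Mul(-38521, Pow(-9408, -1))) = Add(Rational(-14243, 19442), Mul(-38521, Rational(-1, 9408))) = Add(Rational(-14243, 19442), Rational(5503, 1344)) = Rational(43923367, 13065024)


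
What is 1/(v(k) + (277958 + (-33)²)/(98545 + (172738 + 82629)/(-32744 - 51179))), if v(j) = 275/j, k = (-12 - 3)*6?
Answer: -1181419524/264398507 ≈ -4.4683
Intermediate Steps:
k = -90 (k = -15*6 = -90)
1/(v(k) + (277958 + (-33)²)/(98545 + (172738 + 82629)/(-32744 - 51179))) = 1/(275/(-90) + (277958 + (-33)²)/(98545 + (172738 + 82629)/(-32744 - 51179))) = 1/(275*(-1/90) + (277958 + 1089)/(98545 + 255367/(-83923))) = 1/(-55/18 + 279047/(98545 + 255367*(-1/83923))) = 1/(-55/18 + 279047/(98545 - 36481/11989)) = 1/(-55/18 + 279047/(1181419524/11989)) = 1/(-55/18 + 279047*(11989/1181419524)) = 1/(-55/18 + 3345494483/1181419524) = 1/(-264398507/1181419524) = -1181419524/264398507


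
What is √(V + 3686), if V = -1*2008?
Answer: √1678 ≈ 40.963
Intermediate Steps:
V = -2008
√(V + 3686) = √(-2008 + 3686) = √1678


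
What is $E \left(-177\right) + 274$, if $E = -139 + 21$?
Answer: $21160$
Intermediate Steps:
$E = -118$
$E \left(-177\right) + 274 = \left(-118\right) \left(-177\right) + 274 = 20886 + 274 = 21160$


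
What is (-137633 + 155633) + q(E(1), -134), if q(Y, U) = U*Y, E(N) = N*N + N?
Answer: 17732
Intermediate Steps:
E(N) = N + N² (E(N) = N² + N = N + N²)
(-137633 + 155633) + q(E(1), -134) = (-137633 + 155633) - 134*(1 + 1) = 18000 - 134*2 = 18000 - 268 = 17732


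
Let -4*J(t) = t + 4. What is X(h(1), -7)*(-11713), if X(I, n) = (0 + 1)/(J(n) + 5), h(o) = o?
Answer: -46852/23 ≈ -2037.0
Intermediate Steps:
J(t) = -1 - t/4 (J(t) = -(t + 4)/4 = -(4 + t)/4 = -1 - t/4)
X(I, n) = 1/(4 - n/4) (X(I, n) = (0 + 1)/((-1 - n/4) + 5) = 1/(4 - n/4))
X(h(1), -7)*(-11713) = -4/(-16 - 7)*(-11713) = -4/(-23)*(-11713) = -4*(-1/23)*(-11713) = (4/23)*(-11713) = -46852/23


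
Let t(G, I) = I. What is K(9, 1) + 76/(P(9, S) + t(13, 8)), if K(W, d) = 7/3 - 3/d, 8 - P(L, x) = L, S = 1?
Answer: 214/21 ≈ 10.190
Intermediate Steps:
P(L, x) = 8 - L
K(W, d) = 7/3 - 3/d (K(W, d) = 7*(⅓) - 3/d = 7/3 - 3/d)
K(9, 1) + 76/(P(9, S) + t(13, 8)) = (7/3 - 3/1) + 76/((8 - 1*9) + 8) = (7/3 - 3*1) + 76/((8 - 9) + 8) = (7/3 - 3) + 76/(-1 + 8) = -⅔ + 76/7 = 214/21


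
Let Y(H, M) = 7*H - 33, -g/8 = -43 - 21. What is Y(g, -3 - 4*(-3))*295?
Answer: 1047545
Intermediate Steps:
g = 512 (g = -8*(-43 - 21) = -8*(-64) = 512)
Y(H, M) = -33 + 7*H
Y(g, -3 - 4*(-3))*295 = (-33 + 7*512)*295 = (-33 + 3584)*295 = 3551*295 = 1047545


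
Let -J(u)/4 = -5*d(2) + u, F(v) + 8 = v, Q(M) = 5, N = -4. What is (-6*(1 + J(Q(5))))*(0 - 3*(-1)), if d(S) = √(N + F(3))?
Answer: 342 - 1080*I ≈ 342.0 - 1080.0*I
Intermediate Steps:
F(v) = -8 + v
d(S) = 3*I (d(S) = √(-4 + (-8 + 3)) = √(-4 - 5) = √(-9) = 3*I)
J(u) = -4*u + 60*I (J(u) = -4*(-15*I + u) = -4*(u - 15*I) = -4*u + 60*I)
(-6*(1 + J(Q(5))))*(0 - 3*(-1)) = (-6*(1 + (-4*5 + 60*I)))*(0 - 3*(-1)) = (-6*(1 + (-20 + 60*I)))*(0 + 3) = -6*(-19 + 60*I)*3 = (114 - 360*I)*3 = 342 - 1080*I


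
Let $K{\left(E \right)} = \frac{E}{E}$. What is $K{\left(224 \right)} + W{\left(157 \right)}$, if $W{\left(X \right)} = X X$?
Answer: $24650$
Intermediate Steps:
$W{\left(X \right)} = X^{2}$
$K{\left(E \right)} = 1$
$K{\left(224 \right)} + W{\left(157 \right)} = 1 + 157^{2} = 1 + 24649 = 24650$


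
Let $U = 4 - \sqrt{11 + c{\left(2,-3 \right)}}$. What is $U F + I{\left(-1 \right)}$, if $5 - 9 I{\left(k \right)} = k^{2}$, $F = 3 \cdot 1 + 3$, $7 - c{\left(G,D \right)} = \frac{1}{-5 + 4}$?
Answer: $\frac{220}{9} - 6 \sqrt{19} \approx -1.709$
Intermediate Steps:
$c{\left(G,D \right)} = 8$ ($c{\left(G,D \right)} = 7 - \frac{1}{-5 + 4} = 7 - \frac{1}{-1} = 7 - -1 = 7 + 1 = 8$)
$F = 6$ ($F = 3 + 3 = 6$)
$I{\left(k \right)} = \frac{5}{9} - \frac{k^{2}}{9}$
$U = 4 - \sqrt{19}$ ($U = 4 - \sqrt{11 + 8} = 4 - \sqrt{19} \approx -0.3589$)
$U F + I{\left(-1 \right)} = \left(4 - \sqrt{19}\right) 6 + \left(\frac{5}{9} - \frac{\left(-1\right)^{2}}{9}\right) = \left(24 - 6 \sqrt{19}\right) + \left(\frac{5}{9} - \frac{1}{9}\right) = \left(24 - 6 \sqrt{19}\right) + \frac{4}{9} = \frac{220}{9} - 6 \sqrt{19}$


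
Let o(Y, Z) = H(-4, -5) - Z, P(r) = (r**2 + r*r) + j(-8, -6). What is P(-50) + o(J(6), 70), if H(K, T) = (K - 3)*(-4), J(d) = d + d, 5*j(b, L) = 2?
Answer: 24792/5 ≈ 4958.4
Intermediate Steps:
j(b, L) = 2/5 (j(b, L) = (1/5)*2 = 2/5)
J(d) = 2*d
H(K, T) = 12 - 4*K (H(K, T) = (-3 + K)*(-4) = 12 - 4*K)
P(r) = 2/5 + 2*r**2 (P(r) = (r**2 + r*r) + 2/5 = (r**2 + r**2) + 2/5 = 2*r**2 + 2/5 = 2/5 + 2*r**2)
o(Y, Z) = 28 - Z (o(Y, Z) = (12 - 4*(-4)) - Z = (12 + 16) - Z = 28 - Z)
P(-50) + o(J(6), 70) = (2/5 + 2*(-50)**2) + (28 - 1*70) = (2/5 + 2*2500) + (28 - 70) = (2/5 + 5000) - 42 = 25002/5 - 42 = 24792/5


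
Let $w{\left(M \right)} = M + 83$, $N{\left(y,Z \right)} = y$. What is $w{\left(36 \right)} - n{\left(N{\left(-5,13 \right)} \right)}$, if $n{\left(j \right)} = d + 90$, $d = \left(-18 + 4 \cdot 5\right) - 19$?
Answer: $46$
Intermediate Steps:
$w{\left(M \right)} = 83 + M$
$d = -17$ ($d = \left(-18 + 20\right) - 19 = 2 - 19 = -17$)
$n{\left(j \right)} = 73$ ($n{\left(j \right)} = -17 + 90 = 73$)
$w{\left(36 \right)} - n{\left(N{\left(-5,13 \right)} \right)} = \left(83 + 36\right) - 73 = 119 - 73 = 46$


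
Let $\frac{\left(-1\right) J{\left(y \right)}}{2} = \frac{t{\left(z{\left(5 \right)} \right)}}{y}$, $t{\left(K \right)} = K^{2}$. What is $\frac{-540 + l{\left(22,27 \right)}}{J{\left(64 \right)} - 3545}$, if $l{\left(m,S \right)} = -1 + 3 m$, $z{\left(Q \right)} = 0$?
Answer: $\frac{95}{709} \approx 0.13399$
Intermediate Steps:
$J{\left(y \right)} = 0$ ($J{\left(y \right)} = - 2 \frac{0^{2}}{y} = - 2 \frac{0}{y} = \left(-2\right) 0 = 0$)
$\frac{-540 + l{\left(22,27 \right)}}{J{\left(64 \right)} - 3545} = \frac{-540 + \left(-1 + 3 \cdot 22\right)}{0 - 3545} = \frac{-540 + \left(-1 + 66\right)}{-3545} = \left(-540 + 65\right) \left(- \frac{1}{3545}\right) = \left(-475\right) \left(- \frac{1}{3545}\right) = \frac{95}{709}$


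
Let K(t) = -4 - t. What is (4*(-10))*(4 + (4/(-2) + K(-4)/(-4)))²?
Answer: -160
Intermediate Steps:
(4*(-10))*(4 + (4/(-2) + K(-4)/(-4)))² = (4*(-10))*(4 + (4/(-2) + (-4 - 1*(-4))/(-4)))² = -40*(4 + (4*(-½) + (-4 + 4)*(-¼)))² = -40*(4 + (-2 + 0*(-¼)))² = -40*(4 + (-2 + 0))² = -40*(4 - 2)² = -40*2² = -40*4 = -160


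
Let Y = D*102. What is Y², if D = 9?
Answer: 842724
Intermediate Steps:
Y = 918 (Y = 9*102 = 918)
Y² = 918² = 842724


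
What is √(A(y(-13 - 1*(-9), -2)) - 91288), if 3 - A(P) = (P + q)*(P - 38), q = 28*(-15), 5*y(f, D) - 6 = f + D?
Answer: I*√107245 ≈ 327.48*I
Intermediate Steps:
y(f, D) = 6/5 + D/5 + f/5 (y(f, D) = 6/5 + (f + D)/5 = 6/5 + (D + f)/5 = 6/5 + (D/5 + f/5) = 6/5 + D/5 + f/5)
q = -420
A(P) = 3 - (-420 + P)*(-38 + P) (A(P) = 3 - (P - 420)*(P - 38) = 3 - (-420 + P)*(-38 + P))
√(A(y(-13 - 1*(-9), -2)) - 91288) = √((-15957 - (6/5 + (⅕)*(-2) + (-13 - 1*(-9))/5)² + 458*(6/5 + (⅕)*(-2) + (-13 - 1*(-9))/5)) - 91288) = √((-15957 - (6/5 - ⅖ + (-13 + 9)/5)² + 458*(6/5 - ⅖ + (-13 + 9)/5)) - 91288) = √((-15957 - (6/5 - ⅖ + (⅕)*(-4))² + 458*(6/5 - ⅖ + (⅕)*(-4))) - 91288) = √((-15957 - (6/5 - ⅖ - ⅘)² + 458*(6/5 - ⅖ - ⅘)) - 91288) = √((-15957 - 1*0² + 458*0) - 91288) = √((-15957 - 1*0 + 0) - 91288) = √((-15957 + 0 + 0) - 91288) = √(-15957 - 91288) = √(-107245) = I*√107245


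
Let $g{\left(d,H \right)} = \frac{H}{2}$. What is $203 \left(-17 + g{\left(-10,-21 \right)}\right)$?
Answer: $- \frac{11165}{2} \approx -5582.5$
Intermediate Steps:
$g{\left(d,H \right)} = \frac{H}{2}$ ($g{\left(d,H \right)} = H \frac{1}{2} = \frac{H}{2}$)
$203 \left(-17 + g{\left(-10,-21 \right)}\right) = 203 \left(-17 + \frac{1}{2} \left(-21\right)\right) = 203 \left(-17 - \frac{21}{2}\right) = 203 \left(- \frac{55}{2}\right) = - \frac{11165}{2}$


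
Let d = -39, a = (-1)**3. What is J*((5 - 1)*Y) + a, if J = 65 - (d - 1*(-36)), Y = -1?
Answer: -273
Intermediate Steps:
a = -1
J = 68 (J = 65 - (-39 - 1*(-36)) = 65 - (-39 + 36) = 65 - 1*(-3) = 65 + 3 = 68)
J*((5 - 1)*Y) + a = 68*((5 - 1)*(-1)) - 1 = 68*(4*(-1)) - 1 = 68*(-4) - 1 = -272 - 1 = -273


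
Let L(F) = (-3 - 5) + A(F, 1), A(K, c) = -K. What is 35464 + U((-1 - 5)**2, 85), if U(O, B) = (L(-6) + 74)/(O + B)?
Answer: 4291216/121 ≈ 35465.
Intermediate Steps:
L(F) = -8 - F (L(F) = (-3 - 5) - F = -8 - F)
U(O, B) = 72/(B + O) (U(O, B) = ((-8 - 1*(-6)) + 74)/(O + B) = ((-8 + 6) + 74)/(B + O) = (-2 + 74)/(B + O) = 72/(B + O))
35464 + U((-1 - 5)**2, 85) = 35464 + 72/(85 + (-1 - 5)**2) = 35464 + 72/(85 + (-6)**2) = 35464 + 72/(85 + 36) = 35464 + 72/121 = 4291216/121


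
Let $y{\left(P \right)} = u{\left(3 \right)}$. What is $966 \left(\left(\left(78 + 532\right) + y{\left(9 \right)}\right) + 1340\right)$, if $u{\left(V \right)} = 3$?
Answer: $1886598$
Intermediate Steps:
$y{\left(P \right)} = 3$
$966 \left(\left(\left(78 + 532\right) + y{\left(9 \right)}\right) + 1340\right) = 966 \left(\left(\left(78 + 532\right) + 3\right) + 1340\right) = 966 \left(\left(610 + 3\right) + 1340\right) = 966 \left(613 + 1340\right) = 966 \cdot 1953 = 1886598$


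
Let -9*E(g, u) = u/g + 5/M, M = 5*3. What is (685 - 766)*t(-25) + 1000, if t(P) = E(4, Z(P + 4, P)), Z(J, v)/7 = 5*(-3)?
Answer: 3067/4 ≈ 766.75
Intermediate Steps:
M = 15
Z(J, v) = -105 (Z(J, v) = 7*(5*(-3)) = 7*(-15) = -105)
E(g, u) = -1/27 - u/(9*g) (E(g, u) = -(u/g + 5/15)/9 = -(u/g + 5*(1/15))/9 = -(u/g + ⅓)/9 = -(⅓ + u/g)/9 = -1/27 - u/(9*g))
t(P) = 311/108 (t(P) = (1/27)*(-1*4 - 3*(-105))/4 = (1/27)*(¼)*(-4 + 315) = (1/27)*(¼)*311 = 311/108)
(685 - 766)*t(-25) + 1000 = (685 - 766)*(311/108) + 1000 = -81*311/108 + 1000 = -933/4 + 1000 = 3067/4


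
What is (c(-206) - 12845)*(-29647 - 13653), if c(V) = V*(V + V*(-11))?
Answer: 18930976500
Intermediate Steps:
c(V) = -10*V² (c(V) = V*(V - 11*V) = V*(-10*V) = -10*V²)
(c(-206) - 12845)*(-29647 - 13653) = (-10*(-206)² - 12845)*(-29647 - 13653) = (-10*42436 - 12845)*(-43300) = (-424360 - 12845)*(-43300) = -437205*(-43300) = 18930976500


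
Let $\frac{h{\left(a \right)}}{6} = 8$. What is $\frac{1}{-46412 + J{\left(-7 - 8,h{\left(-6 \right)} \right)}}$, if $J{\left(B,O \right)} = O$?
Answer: $- \frac{1}{46364} \approx -2.1568 \cdot 10^{-5}$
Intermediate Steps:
$h{\left(a \right)} = 48$ ($h{\left(a \right)} = 6 \cdot 8 = 48$)
$\frac{1}{-46412 + J{\left(-7 - 8,h{\left(-6 \right)} \right)}} = \frac{1}{-46412 + 48} = \frac{1}{-46364} = - \frac{1}{46364}$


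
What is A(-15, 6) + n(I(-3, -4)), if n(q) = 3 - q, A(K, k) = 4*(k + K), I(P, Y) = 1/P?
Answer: -98/3 ≈ -32.667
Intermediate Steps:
A(K, k) = 4*K + 4*k (A(K, k) = 4*(K + k) = 4*K + 4*k)
A(-15, 6) + n(I(-3, -4)) = (4*(-15) + 4*6) + (3 - 1/(-3)) = (-60 + 24) + (3 - 1*(-⅓)) = -36 + (3 + ⅓) = -36 + 10/3 = -98/3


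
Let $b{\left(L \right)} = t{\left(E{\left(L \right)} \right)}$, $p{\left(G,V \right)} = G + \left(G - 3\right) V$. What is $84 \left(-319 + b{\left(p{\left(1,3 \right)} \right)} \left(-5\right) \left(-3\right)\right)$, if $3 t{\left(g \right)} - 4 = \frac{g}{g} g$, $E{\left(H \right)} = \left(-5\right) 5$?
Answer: $-35616$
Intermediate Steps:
$E{\left(H \right)} = -25$
$p{\left(G,V \right)} = G + V \left(-3 + G\right)$ ($p{\left(G,V \right)} = G + \left(-3 + G\right) V = G + V \left(-3 + G\right)$)
$t{\left(g \right)} = \frac{4}{3} + \frac{g}{3}$ ($t{\left(g \right)} = \frac{4}{3} + \frac{\frac{g}{g} g}{3} = \frac{4}{3} + \frac{1 g}{3} = \frac{4}{3} + \frac{g}{3}$)
$b{\left(L \right)} = -7$ ($b{\left(L \right)} = \frac{4}{3} + \frac{1}{3} \left(-25\right) = \frac{4}{3} - \frac{25}{3} = -7$)
$84 \left(-319 + b{\left(p{\left(1,3 \right)} \right)} \left(-5\right) \left(-3\right)\right) = 84 \left(-319 + \left(-7\right) \left(-5\right) \left(-3\right)\right) = 84 \left(-319 + 35 \left(-3\right)\right) = 84 \left(-319 - 105\right) = 84 \left(-424\right) = -35616$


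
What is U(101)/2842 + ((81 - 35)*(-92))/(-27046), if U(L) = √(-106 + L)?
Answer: 2116/13523 + I*√5/2842 ≈ 0.15647 + 0.00078679*I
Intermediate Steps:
U(101)/2842 + ((81 - 35)*(-92))/(-27046) = √(-106 + 101)/2842 + ((81 - 35)*(-92))/(-27046) = √(-5)*(1/2842) + (46*(-92))*(-1/27046) = (I*√5)*(1/2842) - 4232*(-1/27046) = I*√5/2842 + 2116/13523 = 2116/13523 + I*√5/2842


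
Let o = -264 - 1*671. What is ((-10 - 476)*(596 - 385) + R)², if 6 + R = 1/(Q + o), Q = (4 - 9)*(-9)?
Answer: 8330446735380961/792100 ≈ 1.0517e+10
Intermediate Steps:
o = -935 (o = -264 - 671 = -935)
Q = 45 (Q = -5*(-9) = 45)
R = -5341/890 (R = -6 + 1/(45 - 935) = -6 + 1/(-890) = -6 - 1/890 = -5341/890 ≈ -6.0011)
((-10 - 476)*(596 - 385) + R)² = ((-10 - 476)*(596 - 385) - 5341/890)² = (-486*211 - 5341/890)² = (-102546 - 5341/890)² = (-91271281/890)² = 8330446735380961/792100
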